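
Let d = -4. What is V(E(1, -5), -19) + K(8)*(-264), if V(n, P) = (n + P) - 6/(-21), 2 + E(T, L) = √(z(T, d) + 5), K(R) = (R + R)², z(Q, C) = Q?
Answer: -473233/7 + √6 ≈ -67602.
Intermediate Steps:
K(R) = 4*R² (K(R) = (2*R)² = 4*R²)
E(T, L) = -2 + √(5 + T) (E(T, L) = -2 + √(T + 5) = -2 + √(5 + T))
V(n, P) = 2/7 + P + n (V(n, P) = (P + n) - 6*(-1/21) = (P + n) + 2/7 = 2/7 + P + n)
V(E(1, -5), -19) + K(8)*(-264) = (2/7 - 19 + (-2 + √(5 + 1))) + (4*8²)*(-264) = (2/7 - 19 + (-2 + √6)) + (4*64)*(-264) = (-145/7 + √6) + 256*(-264) = (-145/7 + √6) - 67584 = -473233/7 + √6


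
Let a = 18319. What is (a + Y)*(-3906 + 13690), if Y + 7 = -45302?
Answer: -264070160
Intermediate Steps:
Y = -45309 (Y = -7 - 45302 = -45309)
(a + Y)*(-3906 + 13690) = (18319 - 45309)*(-3906 + 13690) = -26990*9784 = -264070160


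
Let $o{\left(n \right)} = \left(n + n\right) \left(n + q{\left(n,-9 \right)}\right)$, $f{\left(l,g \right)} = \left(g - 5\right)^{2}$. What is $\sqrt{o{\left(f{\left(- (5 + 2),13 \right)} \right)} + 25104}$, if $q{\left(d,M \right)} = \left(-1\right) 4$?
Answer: $4 \sqrt{2049} \approx 181.06$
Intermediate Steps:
$q{\left(d,M \right)} = -4$
$f{\left(l,g \right)} = \left(-5 + g\right)^{2}$
$o{\left(n \right)} = 2 n \left(-4 + n\right)$ ($o{\left(n \right)} = \left(n + n\right) \left(n - 4\right) = 2 n \left(-4 + n\right)$)
$\sqrt{o{\left(f{\left(- (5 + 2),13 \right)} \right)} + 25104} = \sqrt{2 \left(-5 + 13\right)^{2} \left(-4 + \left(-5 + 13\right)^{2}\right) + 25104} = \sqrt{2 \cdot 8^{2} \left(-4 + 8^{2}\right) + 25104} = \sqrt{2 \cdot 64 \left(-4 + 64\right) + 25104} = \sqrt{2 \cdot 64 \cdot 60 + 25104} = \sqrt{7680 + 25104} = \sqrt{32784} = 4 \sqrt{2049}$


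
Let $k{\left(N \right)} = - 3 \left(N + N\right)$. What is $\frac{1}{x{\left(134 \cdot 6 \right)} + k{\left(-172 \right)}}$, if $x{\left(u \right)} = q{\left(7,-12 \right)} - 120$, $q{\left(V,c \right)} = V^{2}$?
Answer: $\frac{1}{961} \approx 0.0010406$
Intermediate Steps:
$k{\left(N \right)} = - 6 N$ ($k{\left(N \right)} = - 3 \cdot 2 N = - 6 N$)
$x{\left(u \right)} = -71$ ($x{\left(u \right)} = 7^{2} - 120 = 49 - 120 = -71$)
$\frac{1}{x{\left(134 \cdot 6 \right)} + k{\left(-172 \right)}} = \frac{1}{-71 - -1032} = \frac{1}{-71 + 1032} = \frac{1}{961}$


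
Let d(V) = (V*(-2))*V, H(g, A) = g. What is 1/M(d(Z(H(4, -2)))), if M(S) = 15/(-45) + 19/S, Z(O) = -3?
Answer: -18/25 ≈ -0.72000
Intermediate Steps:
d(V) = -2*V² (d(V) = (-2*V)*V = -2*V²)
M(S) = -⅓ + 19/S (M(S) = 15*(-1/45) + 19/S = -⅓ + 19/S)
1/M(d(Z(H(4, -2)))) = 1/((57 - (-2)*(-3)²)/(3*((-2*(-3)²)))) = 1/((57 - (-2)*9)/(3*((-2*9)))) = 1/((⅓)*(57 - 1*(-18))/(-18)) = 1/((⅓)*(-1/18)*(57 + 18)) = 1/((⅓)*(-1/18)*75) = 1/(-25/18) = -18/25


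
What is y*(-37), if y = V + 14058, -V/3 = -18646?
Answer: -2589852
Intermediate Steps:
V = 55938 (V = -3*(-18646) = 55938)
y = 69996 (y = 55938 + 14058 = 69996)
y*(-37) = 69996*(-37) = -2589852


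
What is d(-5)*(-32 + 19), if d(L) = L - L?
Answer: 0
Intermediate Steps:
d(L) = 0
d(-5)*(-32 + 19) = 0*(-32 + 19) = 0*(-13) = 0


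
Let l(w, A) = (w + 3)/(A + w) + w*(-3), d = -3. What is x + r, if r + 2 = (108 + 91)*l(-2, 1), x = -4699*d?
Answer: 15090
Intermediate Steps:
l(w, A) = -3*w + (3 + w)/(A + w) (l(w, A) = (3 + w)/(A + w) - 3*w = -3*w + (3 + w)/(A + w))
x = 14097 (x = -4699*(-3) = 14097)
r = 993 (r = -2 + (108 + 91)*((3 - 2 - 3*(-2)**2 - 3*1*(-2))/(1 - 2)) = -2 + 199*((3 - 2 - 3*4 + 6)/(-1)) = -2 + 199*(-(3 - 2 - 12 + 6)) = -2 + 199*(-1*(-5)) = -2 + 199*5 = -2 + 995 = 993)
x + r = 14097 + 993 = 15090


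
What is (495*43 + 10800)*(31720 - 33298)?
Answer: -50630130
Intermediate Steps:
(495*43 + 10800)*(31720 - 33298) = (21285 + 10800)*(-1578) = 32085*(-1578) = -50630130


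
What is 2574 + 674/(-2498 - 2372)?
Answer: 6267353/2435 ≈ 2573.9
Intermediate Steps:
2574 + 674/(-2498 - 2372) = 2574 + 674/(-4870) = 2574 + 674*(-1/4870) = 2574 - 337/2435 = 6267353/2435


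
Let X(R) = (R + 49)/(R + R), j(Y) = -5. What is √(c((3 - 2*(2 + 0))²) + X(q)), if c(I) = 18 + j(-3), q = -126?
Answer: √479/6 ≈ 3.6477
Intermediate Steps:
X(R) = (49 + R)/(2*R) (X(R) = (49 + R)/((2*R)) = (49 + R)*(1/(2*R)) = (49 + R)/(2*R))
c(I) = 13 (c(I) = 18 - 5 = 13)
√(c((3 - 2*(2 + 0))²) + X(q)) = √(13 + (½)*(49 - 126)/(-126)) = √(13 + (½)*(-1/126)*(-77)) = √(13 + 11/36) = √(479/36) = √479/6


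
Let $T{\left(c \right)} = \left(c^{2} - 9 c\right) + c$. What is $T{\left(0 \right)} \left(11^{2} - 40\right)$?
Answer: $0$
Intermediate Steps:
$T{\left(c \right)} = c^{2} - 8 c$
$T{\left(0 \right)} \left(11^{2} - 40\right) = 0 \left(-8 + 0\right) \left(11^{2} - 40\right) = 0 \left(-8\right) \left(121 - 40\right) = 0 \cdot 81 = 0$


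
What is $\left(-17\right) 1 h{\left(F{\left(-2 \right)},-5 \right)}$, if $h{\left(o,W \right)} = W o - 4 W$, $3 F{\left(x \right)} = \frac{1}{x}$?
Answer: $- \frac{2125}{6} \approx -354.17$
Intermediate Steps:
$F{\left(x \right)} = \frac{1}{3 x}$
$h{\left(o,W \right)} = - 4 W + W o$
$\left(-17\right) 1 h{\left(F{\left(-2 \right)},-5 \right)} = \left(-17\right) 1 \left(- 5 \left(-4 + \frac{1}{3 \left(-2\right)}\right)\right) = - 17 \left(- 5 \left(-4 + \frac{1}{3} \left(- \frac{1}{2}\right)\right)\right) = - 17 \left(- 5 \left(-4 - \frac{1}{6}\right)\right) = - 17 \left(\left(-5\right) \left(- \frac{25}{6}\right)\right) = \left(-17\right) \frac{125}{6} = - \frac{2125}{6}$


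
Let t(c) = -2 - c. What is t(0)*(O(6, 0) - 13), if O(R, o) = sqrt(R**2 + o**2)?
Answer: 14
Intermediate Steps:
t(0)*(O(6, 0) - 13) = (-2 - 1*0)*(sqrt(6**2 + 0**2) - 13) = (-2 + 0)*(sqrt(36 + 0) - 13) = -2*(sqrt(36) - 13) = -2*(6 - 13) = -2*(-7) = 14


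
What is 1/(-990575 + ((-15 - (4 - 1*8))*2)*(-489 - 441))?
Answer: -1/970115 ≈ -1.0308e-6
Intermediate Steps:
1/(-990575 + ((-15 - (4 - 1*8))*2)*(-489 - 441)) = 1/(-990575 + ((-15 - (4 - 8))*2)*(-930)) = 1/(-990575 + ((-15 - 1*(-4))*2)*(-930)) = 1/(-990575 + ((-15 + 4)*2)*(-930)) = 1/(-990575 - 11*2*(-930)) = 1/(-990575 - 22*(-930)) = 1/(-990575 + 20460) = 1/(-970115) = -1/970115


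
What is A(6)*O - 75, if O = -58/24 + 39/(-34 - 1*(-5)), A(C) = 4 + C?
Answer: -19595/174 ≈ -112.61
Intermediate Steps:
O = -1309/348 (O = -58*1/24 + 39/(-34 + 5) = -29/12 + 39/(-29) = -29/12 + 39*(-1/29) = -29/12 - 39/29 = -1309/348 ≈ -3.7615)
A(6)*O - 75 = (4 + 6)*(-1309/348) - 75 = 10*(-1309/348) - 75 = -6545/174 - 75 = -19595/174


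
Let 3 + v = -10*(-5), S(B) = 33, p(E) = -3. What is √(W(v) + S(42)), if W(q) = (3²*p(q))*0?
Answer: √33 ≈ 5.7446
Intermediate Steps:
v = 47 (v = -3 - 10*(-5) = -3 + 50 = 47)
W(q) = 0 (W(q) = (3²*(-3))*0 = (9*(-3))*0 = -27*0 = 0)
√(W(v) + S(42)) = √(0 + 33) = √33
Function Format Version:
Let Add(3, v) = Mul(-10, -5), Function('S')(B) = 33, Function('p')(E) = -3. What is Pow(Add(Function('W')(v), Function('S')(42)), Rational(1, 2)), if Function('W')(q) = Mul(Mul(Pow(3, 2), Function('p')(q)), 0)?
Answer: Pow(33, Rational(1, 2)) ≈ 5.7446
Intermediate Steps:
v = 47 (v = Add(-3, Mul(-10, -5)) = Add(-3, 50) = 47)
Function('W')(q) = 0 (Function('W')(q) = Mul(Mul(Pow(3, 2), -3), 0) = Mul(Mul(9, -3), 0) = Mul(-27, 0) = 0)
Pow(Add(Function('W')(v), Function('S')(42)), Rational(1, 2)) = Pow(Add(0, 33), Rational(1, 2)) = Pow(33, Rational(1, 2))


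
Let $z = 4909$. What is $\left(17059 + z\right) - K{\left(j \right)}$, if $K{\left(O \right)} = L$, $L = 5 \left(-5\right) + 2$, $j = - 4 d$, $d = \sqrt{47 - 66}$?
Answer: $21991$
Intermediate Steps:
$d = i \sqrt{19}$ ($d = \sqrt{-19} = i \sqrt{19} \approx 4.3589 i$)
$j = - 4 i \sqrt{19} \approx - 17.436 i$
$L = -23$ ($L = -25 + 2 = -23$)
$K{\left(O \right)} = -23$
$\left(17059 + z\right) - K{\left(j \right)} = \left(17059 + 4909\right) - -23 = 21968 + 23 = 21991$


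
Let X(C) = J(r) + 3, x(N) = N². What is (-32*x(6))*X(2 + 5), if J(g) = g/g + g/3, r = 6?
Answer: -6912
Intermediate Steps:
J(g) = 1 + g/3 (J(g) = 1 + g*(⅓) = 1 + g/3)
X(C) = 6 (X(C) = (1 + (⅓)*6) + 3 = (1 + 2) + 3 = 3 + 3 = 6)
(-32*x(6))*X(2 + 5) = -32*6²*6 = -32*36*6 = -1152*6 = -6912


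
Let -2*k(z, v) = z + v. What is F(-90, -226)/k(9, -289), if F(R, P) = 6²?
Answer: 9/35 ≈ 0.25714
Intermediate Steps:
F(R, P) = 36
k(z, v) = -v/2 - z/2 (k(z, v) = -(z + v)/2 = -(v + z)/2 = -v/2 - z/2)
F(-90, -226)/k(9, -289) = 36/(-½*(-289) - ½*9) = 36/(289/2 - 9/2) = 36/140 = 36*(1/140) = 9/35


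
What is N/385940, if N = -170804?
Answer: -42701/96485 ≈ -0.44257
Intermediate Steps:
N/385940 = -170804/385940 = -170804*1/385940 = -42701/96485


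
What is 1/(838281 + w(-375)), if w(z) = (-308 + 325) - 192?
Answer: 1/838106 ≈ 1.1932e-6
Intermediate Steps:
w(z) = -175 (w(z) = 17 - 192 = -175)
1/(838281 + w(-375)) = 1/(838281 - 175) = 1/838106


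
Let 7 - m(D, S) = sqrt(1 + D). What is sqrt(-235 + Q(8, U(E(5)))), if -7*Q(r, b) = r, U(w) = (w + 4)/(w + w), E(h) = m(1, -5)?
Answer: I*sqrt(11571)/7 ≈ 15.367*I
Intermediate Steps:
m(D, S) = 7 - sqrt(1 + D)
E(h) = 7 - sqrt(2) (E(h) = 7 - sqrt(1 + 1) = 7 - sqrt(2))
U(w) = (4 + w)/(2*w) (U(w) = (4 + w)/((2*w)) = (4 + w)*(1/(2*w)) = (4 + w)/(2*w))
Q(r, b) = -r/7
sqrt(-235 + Q(8, U(E(5)))) = sqrt(-235 - 1/7*8) = sqrt(-235 - 8/7) = sqrt(-1653/7) = I*sqrt(11571)/7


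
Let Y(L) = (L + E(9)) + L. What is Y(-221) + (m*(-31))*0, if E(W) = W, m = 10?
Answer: -433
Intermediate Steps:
Y(L) = 9 + 2*L (Y(L) = (L + 9) + L = (9 + L) + L = 9 + 2*L)
Y(-221) + (m*(-31))*0 = (9 + 2*(-221)) + (10*(-31))*0 = (9 - 442) - 310*0 = -433 + 0 = -433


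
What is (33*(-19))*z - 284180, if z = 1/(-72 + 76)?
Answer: -1137347/4 ≈ -2.8434e+5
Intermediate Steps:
z = ¼ (z = 1/4 = ¼ ≈ 0.25000)
(33*(-19))*z - 284180 = (33*(-19))*(¼) - 284180 = -627*¼ - 284180 = -627/4 - 284180 = -1137347/4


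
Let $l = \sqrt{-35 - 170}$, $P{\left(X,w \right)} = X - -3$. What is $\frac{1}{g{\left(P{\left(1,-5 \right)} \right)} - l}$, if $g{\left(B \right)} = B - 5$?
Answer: $\frac{i}{\sqrt{205} - i} \approx -0.0048544 + 0.069504 i$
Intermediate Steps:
$P{\left(X,w \right)} = 3 + X$ ($P{\left(X,w \right)} = X + 3 = 3 + X$)
$g{\left(B \right)} = -5 + B$
$l = i \sqrt{205}$ ($l = \sqrt{-35 - 170} = \sqrt{-205} = i \sqrt{205} \approx 14.318 i$)
$\frac{1}{g{\left(P{\left(1,-5 \right)} \right)} - l} = \frac{1}{\left(-5 + \left(3 + 1\right)\right) - i \sqrt{205}} = \frac{1}{\left(-5 + 4\right) - i \sqrt{205}} = \frac{1}{-1 - i \sqrt{205}}$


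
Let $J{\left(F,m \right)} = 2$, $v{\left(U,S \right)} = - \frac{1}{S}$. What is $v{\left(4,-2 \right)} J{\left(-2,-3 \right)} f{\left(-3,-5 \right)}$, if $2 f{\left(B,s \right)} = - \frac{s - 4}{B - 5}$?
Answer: $- \frac{9}{16} \approx -0.5625$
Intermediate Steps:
$f{\left(B,s \right)} = - \frac{-4 + s}{2 \left(-5 + B\right)}$ ($f{\left(B,s \right)} = \frac{\left(-1\right) \frac{s - 4}{B - 5}}{2} = \frac{\left(-1\right) \frac{-4 + s}{-5 + B}}{2} = \frac{\left(-1\right) \frac{1}{-5 + B} \left(-4 + s\right)}{2} = - \frac{-4 + s}{2 \left(-5 + B\right)}$)
$v{\left(4,-2 \right)} J{\left(-2,-3 \right)} f{\left(-3,-5 \right)} = - \frac{1}{-2} \cdot 2 \frac{4 - -5}{2 \left(-5 - 3\right)} = \left(-1\right) \left(- \frac{1}{2}\right) 2 \frac{4 + 5}{2 \left(-8\right)} = \frac{1}{2} \cdot 2 \cdot \frac{1}{2} \left(- \frac{1}{8}\right) 9 = 1 \left(- \frac{9}{16}\right) = - \frac{9}{16}$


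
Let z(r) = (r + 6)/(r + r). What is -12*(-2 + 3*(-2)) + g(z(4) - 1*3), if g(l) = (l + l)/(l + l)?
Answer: 97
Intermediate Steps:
z(r) = (6 + r)/(2*r) (z(r) = (6 + r)/((2*r)) = (6 + r)*(1/(2*r)) = (6 + r)/(2*r))
g(l) = 1 (g(l) = (2*l)/((2*l)) = (2*l)*(1/(2*l)) = 1)
-12*(-2 + 3*(-2)) + g(z(4) - 1*3) = -12*(-2 + 3*(-2)) + 1 = -12*(-2 - 6) + 1 = -12*(-8) + 1 = 96 + 1 = 97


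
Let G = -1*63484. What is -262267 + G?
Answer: -325751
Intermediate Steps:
G = -63484
-262267 + G = -262267 - 63484 = -325751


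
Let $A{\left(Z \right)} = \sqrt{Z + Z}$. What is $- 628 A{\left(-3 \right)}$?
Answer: $- 628 i \sqrt{6} \approx - 1538.3 i$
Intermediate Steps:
$A{\left(Z \right)} = \sqrt{2} \sqrt{Z}$ ($A{\left(Z \right)} = \sqrt{2 Z} = \sqrt{2} \sqrt{Z}$)
$- 628 A{\left(-3 \right)} = - 628 \sqrt{2} \sqrt{-3} = - 628 \sqrt{2} i \sqrt{3} = - 628 i \sqrt{6}$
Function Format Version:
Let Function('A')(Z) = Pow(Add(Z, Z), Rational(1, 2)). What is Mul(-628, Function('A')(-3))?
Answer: Mul(-628, I, Pow(6, Rational(1, 2))) ≈ Mul(-1538.3, I)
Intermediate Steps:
Function('A')(Z) = Mul(Pow(2, Rational(1, 2)), Pow(Z, Rational(1, 2))) (Function('A')(Z) = Pow(Mul(2, Z), Rational(1, 2)) = Mul(Pow(2, Rational(1, 2)), Pow(Z, Rational(1, 2))))
Mul(-628, Function('A')(-3)) = Mul(-628, Mul(Pow(2, Rational(1, 2)), Pow(-3, Rational(1, 2)))) = Mul(-628, Mul(Pow(2, Rational(1, 2)), Mul(I, Pow(3, Rational(1, 2))))) = Mul(-628, Mul(I, Pow(6, Rational(1, 2)))) = Mul(-628, I, Pow(6, Rational(1, 2)))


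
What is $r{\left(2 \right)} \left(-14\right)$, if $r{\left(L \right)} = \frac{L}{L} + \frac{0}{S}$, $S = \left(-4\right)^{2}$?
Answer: $-14$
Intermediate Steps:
$S = 16$
$r{\left(L \right)} = 1$ ($r{\left(L \right)} = \frac{L}{L} + \frac{0}{16} = 1 + 0 \cdot \frac{1}{16} = 1 + 0 = 1$)
$r{\left(2 \right)} \left(-14\right) = 1 \left(-14\right) = -14$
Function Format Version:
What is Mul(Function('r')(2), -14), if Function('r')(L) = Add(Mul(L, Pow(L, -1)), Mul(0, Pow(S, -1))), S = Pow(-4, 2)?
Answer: -14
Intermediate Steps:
S = 16
Function('r')(L) = 1 (Function('r')(L) = Add(Mul(L, Pow(L, -1)), Mul(0, Pow(16, -1))) = Add(1, Mul(0, Rational(1, 16))) = Add(1, 0) = 1)
Mul(Function('r')(2), -14) = Mul(1, -14) = -14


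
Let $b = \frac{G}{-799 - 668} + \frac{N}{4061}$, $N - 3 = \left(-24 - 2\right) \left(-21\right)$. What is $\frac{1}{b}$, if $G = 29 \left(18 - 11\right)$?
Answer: $- \frac{5957487}{19000} \approx -313.55$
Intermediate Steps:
$G = 203$ ($G = 29 \cdot 7 = 203$)
$N = 549$ ($N = 3 + \left(-24 - 2\right) \left(-21\right) = 3 - -546 = 3 + 546 = 549$)
$b = - \frac{19000}{5957487}$ ($b = \frac{203}{-799 - 668} + \frac{549}{4061} = \frac{203}{-1467} + 549 \cdot \frac{1}{4061} = 203 \left(- \frac{1}{1467}\right) + \frac{549}{4061} = - \frac{203}{1467} + \frac{549}{4061} = - \frac{19000}{5957487} \approx -0.0031893$)
$\frac{1}{b} = \frac{1}{- \frac{19000}{5957487}} = - \frac{5957487}{19000}$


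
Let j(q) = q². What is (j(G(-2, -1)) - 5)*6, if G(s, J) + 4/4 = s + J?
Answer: 66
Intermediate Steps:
G(s, J) = -1 + J + s (G(s, J) = -1 + (s + J) = -1 + (J + s) = -1 + J + s)
(j(G(-2, -1)) - 5)*6 = ((-1 - 1 - 2)² - 5)*6 = ((-4)² - 5)*6 = (16 - 5)*6 = 11*6 = 66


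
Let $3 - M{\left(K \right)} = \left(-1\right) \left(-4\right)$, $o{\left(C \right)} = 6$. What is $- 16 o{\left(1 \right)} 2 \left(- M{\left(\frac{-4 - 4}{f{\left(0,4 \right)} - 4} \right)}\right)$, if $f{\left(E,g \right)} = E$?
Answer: $-192$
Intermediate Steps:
$M{\left(K \right)} = -1$ ($M{\left(K \right)} = 3 - \left(-1\right) \left(-4\right) = 3 - 4 = -1$)
$- 16 o{\left(1 \right)} 2 \left(- M{\left(\frac{-4 - 4}{f{\left(0,4 \right)} - 4} \right)}\right) = - 16 \cdot 6 \cdot 2 \left(\left(-1\right) \left(-1\right)\right) = \left(-16\right) 12 \cdot 1 = \left(-192\right) 1 = -192$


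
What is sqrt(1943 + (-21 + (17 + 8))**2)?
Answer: sqrt(1959) ≈ 44.261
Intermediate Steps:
sqrt(1943 + (-21 + (17 + 8))**2) = sqrt(1943 + (-21 + 25)**2) = sqrt(1943 + 4**2) = sqrt(1943 + 16) = sqrt(1959)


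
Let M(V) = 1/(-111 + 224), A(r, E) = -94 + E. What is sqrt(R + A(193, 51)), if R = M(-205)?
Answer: I*sqrt(548954)/113 ≈ 6.5568*I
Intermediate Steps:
M(V) = 1/113
R = 1/113 ≈ 0.0088496
sqrt(R + A(193, 51)) = sqrt(1/113 + (-94 + 51)) = sqrt(1/113 - 43) = sqrt(-4858/113) = I*sqrt(548954)/113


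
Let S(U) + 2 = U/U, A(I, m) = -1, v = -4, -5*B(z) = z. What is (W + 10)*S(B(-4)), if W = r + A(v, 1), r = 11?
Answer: -20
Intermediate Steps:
B(z) = -z/5
S(U) = -1 (S(U) = -2 + U/U = -2 + 1 = -1)
W = 10 (W = 11 - 1 = 10)
(W + 10)*S(B(-4)) = (10 + 10)*(-1) = 20*(-1) = -20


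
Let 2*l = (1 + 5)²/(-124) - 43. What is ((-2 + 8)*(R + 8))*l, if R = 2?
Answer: -40260/31 ≈ -1298.7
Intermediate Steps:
l = -671/31 (l = ((1 + 5)²/(-124) - 43)/2 = (-1/124*6² - 43)/2 = (-1/124*36 - 43)/2 = (-9/31 - 43)/2 = (½)*(-1342/31) = -671/31 ≈ -21.645)
((-2 + 8)*(R + 8))*l = ((-2 + 8)*(2 + 8))*(-671/31) = (6*10)*(-671/31) = 60*(-671/31) = -40260/31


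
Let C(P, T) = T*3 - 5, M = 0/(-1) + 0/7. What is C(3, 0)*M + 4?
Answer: 4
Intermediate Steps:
M = 0 (M = 0*(-1) + 0*(⅐) = 0 + 0 = 0)
C(P, T) = -5 + 3*T (C(P, T) = 3*T - 5 = -5 + 3*T)
C(3, 0)*M + 4 = (-5 + 3*0)*0 + 4 = (-5 + 0)*0 + 4 = -5*0 + 4 = 0 + 4 = 4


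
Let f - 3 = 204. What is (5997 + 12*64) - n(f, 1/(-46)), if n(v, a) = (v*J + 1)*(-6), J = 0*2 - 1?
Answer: 5529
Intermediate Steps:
J = -1 (J = 0 - 1 = -1)
f = 207 (f = 3 + 204 = 207)
n(v, a) = -6 + 6*v (n(v, a) = (v*(-1) + 1)*(-6) = (-v + 1)*(-6) = (1 - v)*(-6) = -6 + 6*v)
(5997 + 12*64) - n(f, 1/(-46)) = (5997 + 12*64) - (-6 + 6*207) = (5997 + 768) - (-6 + 1242) = 6765 - 1*1236 = 6765 - 1236 = 5529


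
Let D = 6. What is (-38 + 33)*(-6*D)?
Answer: 180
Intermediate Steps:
(-38 + 33)*(-6*D) = (-38 + 33)*(-6*6) = -5*(-36) = 180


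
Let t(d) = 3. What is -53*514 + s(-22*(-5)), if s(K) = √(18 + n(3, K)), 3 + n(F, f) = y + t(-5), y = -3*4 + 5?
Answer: -27242 + √11 ≈ -27239.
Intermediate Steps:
y = -7 (y = -12 + 5 = -7)
n(F, f) = -7 (n(F, f) = -3 + (-7 + 3) = -3 - 4 = -7)
s(K) = √11 (s(K) = √(18 - 7) = √11)
-53*514 + s(-22*(-5)) = -53*514 + √11 = -27242 + √11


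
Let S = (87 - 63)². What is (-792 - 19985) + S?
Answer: -20201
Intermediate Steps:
S = 576 (S = 24² = 576)
(-792 - 19985) + S = (-792 - 19985) + 576 = -20777 + 576 = -20201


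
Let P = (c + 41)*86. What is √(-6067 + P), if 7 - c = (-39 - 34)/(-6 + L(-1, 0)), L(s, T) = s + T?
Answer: I*√138957/7 ≈ 53.253*I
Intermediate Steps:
L(s, T) = T + s
c = -24/7 (c = 7 - (-39 - 34)/(-6 + (0 - 1)) = 7 - (-73)/(-6 - 1) = 7 - (-73)/(-7) = 7 - (-73)*(-1)/7 = 7 - 1*73/7 = 7 - 73/7 = -24/7 ≈ -3.4286)
P = 22618/7 (P = (-24/7 + 41)*86 = (263/7)*86 = 22618/7 ≈ 3231.1)
√(-6067 + P) = √(-6067 + 22618/7) = √(-19851/7) = I*√138957/7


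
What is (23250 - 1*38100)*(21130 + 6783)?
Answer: -414508050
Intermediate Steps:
(23250 - 1*38100)*(21130 + 6783) = (23250 - 38100)*27913 = -14850*27913 = -414508050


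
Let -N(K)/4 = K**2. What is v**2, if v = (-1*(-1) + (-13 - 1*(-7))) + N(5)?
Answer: 11025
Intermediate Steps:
N(K) = -4*K**2
v = -105 (v = (-1*(-1) + (-13 - 1*(-7))) - 4*5**2 = (1 + (-13 + 7)) - 4*25 = (1 - 6) - 100 = -5 - 100 = -105)
v**2 = (-105)**2 = 11025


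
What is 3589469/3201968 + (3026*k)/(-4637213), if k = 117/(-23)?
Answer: 2384917231567/2121172519312 ≈ 1.1243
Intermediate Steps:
k = -117/23 (k = 117*(-1/23) = -117/23 ≈ -5.0870)
3589469/3201968 + (3026*k)/(-4637213) = 3589469/3201968 + (3026*(-117/23))/(-4637213) = 3589469*(1/3201968) - 354042/23*(-1/4637213) = 3589469/3201968 + 354042/106655899 = 2384917231567/2121172519312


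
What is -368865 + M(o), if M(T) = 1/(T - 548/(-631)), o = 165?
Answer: -38606516864/104663 ≈ -3.6887e+5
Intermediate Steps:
M(T) = 1/(548/631 + T) (M(T) = 1/(T - 548*(-1/631)) = 1/(T + 548/631) = 1/(548/631 + T))
-368865 + M(o) = -368865 + 631/(548 + 631*165) = -368865 + 631/(548 + 104115) = -368865 + 631/104663 = -38606516864/104663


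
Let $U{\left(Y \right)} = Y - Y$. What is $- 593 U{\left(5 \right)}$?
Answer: $0$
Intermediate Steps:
$U{\left(Y \right)} = 0$
$- 593 U{\left(5 \right)} = \left(-593\right) 0 = 0$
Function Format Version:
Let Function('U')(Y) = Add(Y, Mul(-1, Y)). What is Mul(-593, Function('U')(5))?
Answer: 0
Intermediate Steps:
Function('U')(Y) = 0
Mul(-593, Function('U')(5)) = Mul(-593, 0) = 0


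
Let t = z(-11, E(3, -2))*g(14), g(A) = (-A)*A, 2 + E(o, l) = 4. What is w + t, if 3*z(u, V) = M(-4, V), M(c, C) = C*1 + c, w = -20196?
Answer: -60196/3 ≈ -20065.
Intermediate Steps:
M(c, C) = C + c
E(o, l) = 2 (E(o, l) = -2 + 4 = 2)
g(A) = -A²
z(u, V) = -4/3 + V/3 (z(u, V) = (V - 4)/3 = (-4 + V)/3 = -4/3 + V/3)
t = 392/3 (t = (-4/3 + (⅓)*2)*(-1*14²) = (-4/3 + ⅔)*(-1*196) = -⅔*(-196) = 392/3 ≈ 130.67)
w + t = -20196 + 392/3 = -60196/3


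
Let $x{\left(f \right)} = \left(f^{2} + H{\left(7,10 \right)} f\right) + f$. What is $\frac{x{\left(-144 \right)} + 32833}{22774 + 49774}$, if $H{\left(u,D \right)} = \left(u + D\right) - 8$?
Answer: $\frac{7447}{10364} \approx 0.71854$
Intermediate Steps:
$H{\left(u,D \right)} = -8 + D + u$ ($H{\left(u,D \right)} = \left(D + u\right) - 8 = -8 + D + u$)
$x{\left(f \right)} = f^{2} + 10 f$ ($x{\left(f \right)} = \left(f^{2} + \left(-8 + 10 + 7\right) f\right) + f = \left(f^{2} + 9 f\right) + f = f^{2} + 10 f$)
$\frac{x{\left(-144 \right)} + 32833}{22774 + 49774} = \frac{- 144 \left(10 - 144\right) + 32833}{22774 + 49774} = \frac{\left(-144\right) \left(-134\right) + 32833}{72548} = \left(19296 + 32833\right) \frac{1}{72548} = 52129 \cdot \frac{1}{72548} = \frac{7447}{10364}$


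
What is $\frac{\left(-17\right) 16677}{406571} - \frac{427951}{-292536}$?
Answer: $\frac{91055877197}{118936654056} \approx 0.76558$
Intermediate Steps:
$\frac{\left(-17\right) 16677}{406571} - \frac{427951}{-292536} = \left(-283509\right) \frac{1}{406571} - - \frac{427951}{292536} = - \frac{283509}{406571} + \frac{427951}{292536} = \frac{91055877197}{118936654056}$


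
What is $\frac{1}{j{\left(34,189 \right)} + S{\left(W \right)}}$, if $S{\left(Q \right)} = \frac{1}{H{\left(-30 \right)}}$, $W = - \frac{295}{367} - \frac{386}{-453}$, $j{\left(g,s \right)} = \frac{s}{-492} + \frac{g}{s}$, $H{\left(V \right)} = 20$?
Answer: $- \frac{77490}{11953} \approx -6.4829$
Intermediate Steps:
$j{\left(g,s \right)} = - \frac{s}{492} + \frac{g}{s}$ ($j{\left(g,s \right)} = s \left(- \frac{1}{492}\right) + \frac{g}{s} = - \frac{s}{492} + \frac{g}{s}$)
$W = \frac{8027}{166251}$ ($W = \left(-295\right) \frac{1}{367} - - \frac{386}{453} = - \frac{295}{367} + \frac{386}{453} = \frac{8027}{166251} \approx 0.048282$)
$S{\left(Q \right)} = \frac{1}{20}$
$\frac{1}{j{\left(34,189 \right)} + S{\left(W \right)}} = \frac{1}{\left(\left(- \frac{1}{492}\right) 189 + \frac{34}{189}\right) + \frac{1}{20}} = \frac{1}{\left(- \frac{63}{164} + 34 \cdot \frac{1}{189}\right) + \frac{1}{20}} = \frac{1}{\left(- \frac{63}{164} + \frac{34}{189}\right) + \frac{1}{20}} = \frac{1}{- \frac{6331}{30996} + \frac{1}{20}} = \frac{1}{- \frac{11953}{77490}} = - \frac{77490}{11953}$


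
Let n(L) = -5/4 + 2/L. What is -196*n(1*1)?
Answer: -147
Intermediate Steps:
n(L) = -5/4 + 2/L (n(L) = -5*¼ + 2/L = -5/4 + 2/L)
-196*n(1*1) = -196*(-5/4 + 2/((1*1))) = -196*(-5/4 + 2/1) = -196*(-5/4 + 2*1) = -196*(-5/4 + 2) = -196*¾ = -147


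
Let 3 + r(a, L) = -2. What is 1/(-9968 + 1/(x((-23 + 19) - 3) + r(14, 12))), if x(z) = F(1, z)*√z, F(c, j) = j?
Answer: (-7*√7 + 5*I)/(-49841*I + 69776*√7) ≈ -0.00010032 - 5.0652e-10*I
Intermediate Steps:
r(a, L) = -5 (r(a, L) = -3 - 2 = -5)
x(z) = z^(3/2) (x(z) = z*√z = z^(3/2))
1/(-9968 + 1/(x((-23 + 19) - 3) + r(14, 12))) = 1/(-9968 + 1/(((-23 + 19) - 3)^(3/2) - 5)) = 1/(-9968 + 1/((-4 - 3)^(3/2) - 5)) = 1/(-9968 + 1/((-7)^(3/2) - 5)) = 1/(-9968 + 1/(-7*I*√7 - 5)) = 1/(-9968 + 1/(-5 - 7*I*√7))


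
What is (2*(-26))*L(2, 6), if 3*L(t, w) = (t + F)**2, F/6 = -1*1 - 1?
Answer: -5200/3 ≈ -1733.3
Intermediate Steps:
F = -12 (F = 6*(-1*1 - 1) = 6*(-1 - 1) = 6*(-2) = -12)
L(t, w) = (-12 + t)**2/3 (L(t, w) = (t - 12)**2/3 = (-12 + t)**2/3)
(2*(-26))*L(2, 6) = (2*(-26))*((-12 + 2)**2/3) = -52*(-10)**2/3 = -52*100/3 = -5200/3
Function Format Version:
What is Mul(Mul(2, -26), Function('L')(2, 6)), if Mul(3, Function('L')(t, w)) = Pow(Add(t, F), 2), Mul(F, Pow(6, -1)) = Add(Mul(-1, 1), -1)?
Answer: Rational(-5200, 3) ≈ -1733.3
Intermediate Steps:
F = -12 (F = Mul(6, Add(Mul(-1, 1), -1)) = Mul(6, Add(-1, -1)) = Mul(6, -2) = -12)
Function('L')(t, w) = Mul(Rational(1, 3), Pow(Add(-12, t), 2)) (Function('L')(t, w) = Mul(Rational(1, 3), Pow(Add(t, -12), 2)) = Mul(Rational(1, 3), Pow(Add(-12, t), 2)))
Mul(Mul(2, -26), Function('L')(2, 6)) = Mul(Mul(2, -26), Mul(Rational(1, 3), Pow(Add(-12, 2), 2))) = Mul(-52, Mul(Rational(1, 3), Pow(-10, 2))) = Mul(-52, Mul(Rational(1, 3), 100)) = Mul(-52, Rational(100, 3)) = Rational(-5200, 3)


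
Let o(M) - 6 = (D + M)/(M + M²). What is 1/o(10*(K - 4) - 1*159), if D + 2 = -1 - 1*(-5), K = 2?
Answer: 31862/190995 ≈ 0.16682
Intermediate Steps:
D = 2 (D = -2 + (-1 - 1*(-5)) = -2 + (-1 + 5) = -2 + 4 = 2)
o(M) = 6 + (2 + M)/(M + M²)
1/o(10*(K - 4) - 1*159) = 1/((2 + 6*(10*(2 - 4) - 1*159)² + 7*(10*(2 - 4) - 1*159))/((10*(2 - 4) - 1*159)*(1 + (10*(2 - 4) - 1*159)))) = 1/((2 + 6*(10*(-2) - 159)² + 7*(10*(-2) - 159))/((10*(-2) - 159)*(1 + (10*(-2) - 159)))) = 1/((2 + 6*(-20 - 159)² + 7*(-20 - 159))/((-20 - 159)*(1 + (-20 - 159)))) = 1/((2 + 6*(-179)² + 7*(-179))/((-179)*(1 - 179))) = 1/(-1/179*(2 + 6*32041 - 1253)/(-178)) = 1/(-1/179*(-1/178)*(2 + 192246 - 1253)) = 1/(-1/179*(-1/178)*190995) = 1/(190995/31862) = 31862/190995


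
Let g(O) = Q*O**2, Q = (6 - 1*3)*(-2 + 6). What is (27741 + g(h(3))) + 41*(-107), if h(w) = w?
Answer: 23462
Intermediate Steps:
Q = 12 (Q = (6 - 3)*4 = 3*4 = 12)
g(O) = 12*O**2
(27741 + g(h(3))) + 41*(-107) = (27741 + 12*3**2) + 41*(-107) = (27741 + 12*9) - 4387 = (27741 + 108) - 4387 = 27849 - 4387 = 23462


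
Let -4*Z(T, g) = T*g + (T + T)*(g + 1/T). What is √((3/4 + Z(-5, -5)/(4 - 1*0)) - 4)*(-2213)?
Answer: -2213*I*√129/4 ≈ -6283.7*I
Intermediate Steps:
Z(T, g) = -T*(g + 1/T)/2 - T*g/4 (Z(T, g) = -(T*g + (T + T)*(g + 1/T))/4 = -(T*g + (2*T)*(g + 1/T))/4 = -(T*g + 2*T*(g + 1/T))/4 = -T*(g + 1/T)/2 - T*g/4)
√((3/4 + Z(-5, -5)/(4 - 1*0)) - 4)*(-2213) = √((3/4 + (-½ - ¾*(-5)*(-5))/(4 - 1*0)) - 4)*(-2213) = √((3*(¼) + (-½ - 75/4)/(4 + 0)) - 4)*(-2213) = √((¾ - 77/4/4) - 4)*(-2213) = √((¾ - 77/4*¼) - 4)*(-2213) = √((¾ - 77/16) - 4)*(-2213) = √(-65/16 - 4)*(-2213) = √(-129/16)*(-2213) = (I*√129/4)*(-2213) = -2213*I*√129/4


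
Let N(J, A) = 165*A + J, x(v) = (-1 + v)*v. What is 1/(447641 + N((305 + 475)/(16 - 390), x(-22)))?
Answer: 187/99321107 ≈ 1.8828e-6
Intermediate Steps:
x(v) = v*(-1 + v)
N(J, A) = J + 165*A
1/(447641 + N((305 + 475)/(16 - 390), x(-22))) = 1/(447641 + ((305 + 475)/(16 - 390) + 165*(-22*(-1 - 22)))) = 1/(447641 + (780/(-374) + 165*(-22*(-23)))) = 1/(447641 + (780*(-1/374) + 165*506)) = 1/(447641 + (-390/187 + 83490)) = 1/(447641 + 15612240/187) = 1/(99321107/187) = 187/99321107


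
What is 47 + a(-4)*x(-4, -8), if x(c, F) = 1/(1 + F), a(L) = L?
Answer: 333/7 ≈ 47.571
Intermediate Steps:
47 + a(-4)*x(-4, -8) = 47 - 4/(1 - 8) = 47 - 4/(-7) = 47 - 4*(-1/7) = 47 + 4/7 = 333/7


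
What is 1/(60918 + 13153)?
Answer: 1/74071 ≈ 1.3501e-5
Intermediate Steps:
1/(60918 + 13153) = 1/74071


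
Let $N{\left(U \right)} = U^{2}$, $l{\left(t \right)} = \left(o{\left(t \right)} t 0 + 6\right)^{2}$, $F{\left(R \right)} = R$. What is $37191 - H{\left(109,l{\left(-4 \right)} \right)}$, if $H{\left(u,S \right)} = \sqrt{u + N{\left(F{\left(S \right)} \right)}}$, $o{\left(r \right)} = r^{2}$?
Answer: $37191 - \sqrt{1405} \approx 37154.0$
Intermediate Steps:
$l{\left(t \right)} = 36$ ($l{\left(t \right)} = \left(t^{2} t 0 + 6\right)^{2} = \left(t^{3} \cdot 0 + 6\right)^{2} = \left(0 + 6\right)^{2} = 6^{2} = 36$)
$H{\left(u,S \right)} = \sqrt{u + S^{2}}$
$37191 - H{\left(109,l{\left(-4 \right)} \right)} = 37191 - \sqrt{109 + 36^{2}} = 37191 - \sqrt{109 + 1296} = 37191 - \sqrt{1405}$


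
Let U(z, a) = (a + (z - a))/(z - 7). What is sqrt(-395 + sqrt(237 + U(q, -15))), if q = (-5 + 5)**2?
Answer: sqrt(-395 + sqrt(237)) ≈ 19.483*I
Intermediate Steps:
q = 0 (q = 0**2 = 0)
U(z, a) = z/(-7 + z)
sqrt(-395 + sqrt(237 + U(q, -15))) = sqrt(-395 + sqrt(237 + 0/(-7 + 0))) = sqrt(-395 + sqrt(237 + 0/(-7))) = sqrt(-395 + sqrt(237 + 0*(-1/7))) = sqrt(-395 + sqrt(237 + 0)) = sqrt(-395 + sqrt(237))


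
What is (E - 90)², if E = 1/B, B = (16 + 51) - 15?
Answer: 21893041/2704 ≈ 8096.5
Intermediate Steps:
B = 52 (B = 67 - 15 = 52)
E = 1/52 ≈ 0.019231
(E - 90)² = (1/52 - 90)² = (-4679/52)² = 21893041/2704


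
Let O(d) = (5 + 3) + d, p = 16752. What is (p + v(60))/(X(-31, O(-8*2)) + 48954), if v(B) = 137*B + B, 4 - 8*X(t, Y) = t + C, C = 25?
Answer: 100128/195821 ≈ 0.51132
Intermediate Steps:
O(d) = 8 + d
X(t, Y) = -21/8 - t/8 (X(t, Y) = ½ - (t + 25)/8 = ½ - (25 + t)/8 = ½ + (-25/8 - t/8) = -21/8 - t/8)
v(B) = 138*B
(p + v(60))/(X(-31, O(-8*2)) + 48954) = (16752 + 138*60)/((-21/8 - ⅛*(-31)) + 48954) = (16752 + 8280)/((-21/8 + 31/8) + 48954) = 25032/(5/4 + 48954) = 25032/(195821/4) = 25032*(4/195821) = 100128/195821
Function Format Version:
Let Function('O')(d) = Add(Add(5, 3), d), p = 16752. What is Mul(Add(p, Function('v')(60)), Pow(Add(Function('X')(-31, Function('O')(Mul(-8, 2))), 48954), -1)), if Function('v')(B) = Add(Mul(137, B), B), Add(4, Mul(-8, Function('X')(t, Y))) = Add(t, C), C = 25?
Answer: Rational(100128, 195821) ≈ 0.51132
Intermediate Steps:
Function('O')(d) = Add(8, d)
Function('X')(t, Y) = Add(Rational(-21, 8), Mul(Rational(-1, 8), t)) (Function('X')(t, Y) = Add(Rational(1, 2), Mul(Rational(-1, 8), Add(t, 25))) = Add(Rational(1, 2), Mul(Rational(-1, 8), Add(25, t))) = Add(Rational(1, 2), Add(Rational(-25, 8), Mul(Rational(-1, 8), t))) = Add(Rational(-21, 8), Mul(Rational(-1, 8), t)))
Function('v')(B) = Mul(138, B)
Mul(Add(p, Function('v')(60)), Pow(Add(Function('X')(-31, Function('O')(Mul(-8, 2))), 48954), -1)) = Mul(Add(16752, Mul(138, 60)), Pow(Add(Add(Rational(-21, 8), Mul(Rational(-1, 8), -31)), 48954), -1)) = Mul(Add(16752, 8280), Pow(Add(Add(Rational(-21, 8), Rational(31, 8)), 48954), -1)) = Mul(25032, Pow(Add(Rational(5, 4), 48954), -1)) = Mul(25032, Pow(Rational(195821, 4), -1)) = Mul(25032, Rational(4, 195821)) = Rational(100128, 195821)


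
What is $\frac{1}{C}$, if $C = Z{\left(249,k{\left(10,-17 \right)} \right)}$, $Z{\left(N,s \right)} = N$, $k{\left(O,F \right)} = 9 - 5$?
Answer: $\frac{1}{249} \approx 0.0040161$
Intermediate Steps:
$k{\left(O,F \right)} = 4$ ($k{\left(O,F \right)} = 9 - 5 = 4$)
$C = 249$
$\frac{1}{C} = \frac{1}{249}$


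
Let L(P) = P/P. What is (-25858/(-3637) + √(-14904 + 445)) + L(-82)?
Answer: 29495/3637 + I*√14459 ≈ 8.1097 + 120.25*I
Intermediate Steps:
L(P) = 1
(-25858/(-3637) + √(-14904 + 445)) + L(-82) = (-25858/(-3637) + √(-14904 + 445)) + 1 = (-25858*(-1/3637) + √(-14459)) + 1 = (25858/3637 + I*√14459) + 1 = 29495/3637 + I*√14459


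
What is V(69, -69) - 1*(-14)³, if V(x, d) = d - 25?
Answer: 2650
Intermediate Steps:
V(x, d) = -25 + d
V(69, -69) - 1*(-14)³ = (-25 - 69) - 1*(-14)³ = -94 - 1*(-2744) = -94 + 2744 = 2650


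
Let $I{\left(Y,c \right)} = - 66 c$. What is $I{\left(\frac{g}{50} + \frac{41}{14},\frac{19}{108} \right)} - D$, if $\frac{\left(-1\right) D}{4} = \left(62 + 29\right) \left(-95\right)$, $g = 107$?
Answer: $- \frac{622649}{18} \approx -34592.0$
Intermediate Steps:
$D = 34580$ ($D = - 4 \left(62 + 29\right) \left(-95\right) = - 4 \cdot 91 \left(-95\right) = \left(-4\right) \left(-8645\right) = 34580$)
$I{\left(\frac{g}{50} + \frac{41}{14},\frac{19}{108} \right)} - D = - 66 \cdot \frac{19}{108} - 34580 = - 66 \cdot 19 \cdot \frac{1}{108} - 34580 = \left(-66\right) \frac{19}{108} - 34580 = - \frac{209}{18} - 34580 = - \frac{622649}{18}$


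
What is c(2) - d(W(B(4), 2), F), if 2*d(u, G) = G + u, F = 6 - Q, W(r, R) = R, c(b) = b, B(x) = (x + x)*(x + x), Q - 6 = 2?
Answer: 2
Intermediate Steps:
Q = 8 (Q = 6 + 2 = 8)
B(x) = 4*x² (B(x) = (2*x)*(2*x) = 4*x²)
F = -2 (F = 6 - 1*8 = 6 - 8 = -2)
d(u, G) = G/2 + u/2 (d(u, G) = (G + u)/2 = G/2 + u/2)
c(2) - d(W(B(4), 2), F) = 2 - ((½)*(-2) + (½)*2) = 2 - (-1 + 1) = 2 - 1*0 = 2 + 0 = 2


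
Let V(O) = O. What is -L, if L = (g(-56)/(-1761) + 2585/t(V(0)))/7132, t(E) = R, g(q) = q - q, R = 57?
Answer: -2585/406524 ≈ -0.0063588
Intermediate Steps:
g(q) = 0
t(E) = 57
L = 2585/406524 (L = (0/(-1761) + 2585/57)/7132 = (0*(-1/1761) + 2585*(1/57))*(1/7132) = (0 + 2585/57)*(1/7132) = (2585/57)*(1/7132) = 2585/406524 ≈ 0.0063588)
-L = -1*2585/406524 = -2585/406524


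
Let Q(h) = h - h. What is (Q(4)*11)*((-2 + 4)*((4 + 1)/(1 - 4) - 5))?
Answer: 0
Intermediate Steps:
Q(h) = 0
(Q(4)*11)*((-2 + 4)*((4 + 1)/(1 - 4) - 5)) = (0*11)*((-2 + 4)*((4 + 1)/(1 - 4) - 5)) = 0*(2*(5/(-3) - 5)) = 0*(2*(5*(-⅓) - 5)) = 0*(2*(-5/3 - 5)) = 0*(2*(-20/3)) = 0*(-40/3) = 0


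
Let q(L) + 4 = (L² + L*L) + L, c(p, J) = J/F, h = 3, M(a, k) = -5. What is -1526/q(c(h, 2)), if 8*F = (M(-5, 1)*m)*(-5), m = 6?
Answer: 4291875/10886 ≈ 394.26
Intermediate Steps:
F = 75/4 (F = (-5*6*(-5))/8 = (-30*(-5))/8 = (⅛)*150 = 75/4 ≈ 18.750)
c(p, J) = 4*J/75 (c(p, J) = J/(75/4) = J*(4/75) = 4*J/75)
q(L) = -4 + L + 2*L² (q(L) = -4 + ((L² + L*L) + L) = -4 + ((L² + L²) + L) = -4 + (2*L² + L) = -4 + (L + 2*L²) = -4 + L + 2*L²)
-1526/q(c(h, 2)) = -1526/(-4 + (4/75)*2 + 2*((4/75)*2)²) = -1526/(-4 + 8/75 + 2*(8/75)²) = -1526/(-4 + 8/75 + 2*(64/5625)) = -1526/(-4 + 8/75 + 128/5625) = -1526/(-21772/5625) = -1526*(-5625/21772) = 4291875/10886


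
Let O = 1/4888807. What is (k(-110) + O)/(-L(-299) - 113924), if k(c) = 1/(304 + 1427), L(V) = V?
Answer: -4890538/961554393694125 ≈ -5.0861e-9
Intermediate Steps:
k(c) = 1/1731
O = 1/4888807 ≈ 2.0455e-7
(k(-110) + O)/(-L(-299) - 113924) = (1/1731 + 1/4888807)/(-1*(-299) - 113924) = 4890538/(8462524917*(299 - 113924)) = (4890538/8462524917)/(-113625) = (4890538/8462524917)*(-1/113625) = -4890538/961554393694125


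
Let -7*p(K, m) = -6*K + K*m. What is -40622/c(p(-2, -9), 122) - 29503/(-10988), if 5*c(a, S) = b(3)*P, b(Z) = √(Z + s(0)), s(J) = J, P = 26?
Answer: 29503/10988 - 101555*√3/39 ≈ -4507.5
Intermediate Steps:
p(K, m) = 6*K/7 - K*m/7 (p(K, m) = -(-6*K + K*m)/7 = 6*K/7 - K*m/7)
b(Z) = √Z (b(Z) = √(Z + 0) = √Z)
c(a, S) = 26*√3/5 (c(a, S) = (√3*26)/5 = (26*√3)/5 = 26*√3/5)
-40622/c(p(-2, -9), 122) - 29503/(-10988) = -40622*5*√3/78 - 29503/(-10988) = -101555*√3/39 - 29503*(-1/10988) = -101555*√3/39 + 29503/10988 = 29503/10988 - 101555*√3/39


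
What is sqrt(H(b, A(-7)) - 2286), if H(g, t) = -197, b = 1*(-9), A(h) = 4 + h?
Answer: I*sqrt(2483) ≈ 49.83*I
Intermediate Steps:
b = -9
sqrt(H(b, A(-7)) - 2286) = sqrt(-197 - 2286) = sqrt(-2483) = I*sqrt(2483)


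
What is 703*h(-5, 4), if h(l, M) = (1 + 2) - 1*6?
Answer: -2109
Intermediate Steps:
h(l, M) = -3 (h(l, M) = 3 - 6 = -3)
703*h(-5, 4) = 703*(-3) = -2109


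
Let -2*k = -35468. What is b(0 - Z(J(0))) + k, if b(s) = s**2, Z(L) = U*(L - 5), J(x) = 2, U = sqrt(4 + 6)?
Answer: 17824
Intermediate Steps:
k = 17734 (k = -1/2*(-35468) = 17734)
U = sqrt(10) ≈ 3.1623
Z(L) = sqrt(10)*(-5 + L) (Z(L) = sqrt(10)*(L - 5) = sqrt(10)*(-5 + L))
b(0 - Z(J(0))) + k = (0 - sqrt(10)*(-5 + 2))**2 + 17734 = (0 - sqrt(10)*(-3))**2 + 17734 = (0 - (-3)*sqrt(10))**2 + 17734 = (0 + 3*sqrt(10))**2 + 17734 = (3*sqrt(10))**2 + 17734 = 90 + 17734 = 17824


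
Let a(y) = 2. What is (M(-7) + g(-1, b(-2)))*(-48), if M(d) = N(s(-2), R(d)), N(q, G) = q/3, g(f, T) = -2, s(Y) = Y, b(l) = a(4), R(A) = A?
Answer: 128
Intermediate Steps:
b(l) = 2
N(q, G) = q/3 (N(q, G) = q*(⅓) = q/3)
M(d) = -⅔ (M(d) = (⅓)*(-2) = -⅔)
(M(-7) + g(-1, b(-2)))*(-48) = (-⅔ - 2)*(-48) = -8/3*(-48) = 128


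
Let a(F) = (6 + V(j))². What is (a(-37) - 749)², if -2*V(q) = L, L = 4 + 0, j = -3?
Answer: 537289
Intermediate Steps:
L = 4
V(q) = -2 (V(q) = -½*4 = -2)
a(F) = 16 (a(F) = (6 - 2)² = 4² = 16)
(a(-37) - 749)² = (16 - 749)² = (-733)² = 537289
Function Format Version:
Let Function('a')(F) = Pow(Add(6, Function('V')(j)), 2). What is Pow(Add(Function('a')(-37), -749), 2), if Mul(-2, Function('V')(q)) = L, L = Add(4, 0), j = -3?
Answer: 537289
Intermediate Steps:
L = 4
Function('V')(q) = -2 (Function('V')(q) = Mul(Rational(-1, 2), 4) = -2)
Function('a')(F) = 16 (Function('a')(F) = Pow(Add(6, -2), 2) = Pow(4, 2) = 16)
Pow(Add(Function('a')(-37), -749), 2) = Pow(Add(16, -749), 2) = Pow(-733, 2) = 537289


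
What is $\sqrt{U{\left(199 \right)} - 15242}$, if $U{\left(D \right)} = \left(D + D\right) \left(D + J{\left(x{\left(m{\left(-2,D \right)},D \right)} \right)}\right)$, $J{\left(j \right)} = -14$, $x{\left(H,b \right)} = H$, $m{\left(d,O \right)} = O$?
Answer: $2 \sqrt{14597} \approx 241.64$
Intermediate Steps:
$U{\left(D \right)} = 2 D \left(-14 + D\right)$ ($U{\left(D \right)} = \left(D + D\right) \left(D - 14\right) = 2 D \left(-14 + D\right)$)
$\sqrt{U{\left(199 \right)} - 15242} = \sqrt{2 \cdot 199 \left(-14 + 199\right) - 15242} = \sqrt{2 \cdot 199 \cdot 185 - 15242} = \sqrt{73630 - 15242} = \sqrt{58388} = 2 \sqrt{14597}$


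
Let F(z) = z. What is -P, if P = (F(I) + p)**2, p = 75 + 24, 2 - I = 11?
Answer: -8100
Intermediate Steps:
I = -9 (I = 2 - 1*11 = 2 - 11 = -9)
p = 99
P = 8100 (P = (-9 + 99)**2 = 90**2 = 8100)
-P = -1*8100 = -8100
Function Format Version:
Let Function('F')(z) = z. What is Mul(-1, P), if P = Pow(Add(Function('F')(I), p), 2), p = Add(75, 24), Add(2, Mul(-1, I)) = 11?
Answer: -8100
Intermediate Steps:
I = -9 (I = Add(2, Mul(-1, 11)) = Add(2, -11) = -9)
p = 99
P = 8100 (P = Pow(Add(-9, 99), 2) = Pow(90, 2) = 8100)
Mul(-1, P) = Mul(-1, 8100) = -8100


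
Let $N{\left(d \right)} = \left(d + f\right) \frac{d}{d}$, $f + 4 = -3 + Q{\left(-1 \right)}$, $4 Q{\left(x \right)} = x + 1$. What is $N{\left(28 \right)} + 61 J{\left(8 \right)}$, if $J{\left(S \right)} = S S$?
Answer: $3925$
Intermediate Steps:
$Q{\left(x \right)} = \frac{1}{4} + \frac{x}{4}$ ($Q{\left(x \right)} = \frac{x + 1}{4} = \frac{1 + x}{4} = \frac{1}{4} + \frac{x}{4}$)
$f = -7$ ($f = -4 + \left(-3 + \left(\frac{1}{4} + \frac{1}{4} \left(-1\right)\right)\right) = -4 + \left(-3 + \left(\frac{1}{4} - \frac{1}{4}\right)\right) = -4 + \left(-3 + 0\right) = -4 - 3 = -7$)
$J{\left(S \right)} = S^{2}$
$N{\left(d \right)} = -7 + d$ ($N{\left(d \right)} = \left(d - 7\right) \frac{d}{d} = \left(-7 + d\right) 1 = -7 + d$)
$N{\left(28 \right)} + 61 J{\left(8 \right)} = \left(-7 + 28\right) + 61 \cdot 8^{2} = 21 + 61 \cdot 64 = 21 + 3904 = 3925$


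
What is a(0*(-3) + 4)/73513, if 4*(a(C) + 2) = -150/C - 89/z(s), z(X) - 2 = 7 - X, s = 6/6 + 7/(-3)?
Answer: -305/1657384 ≈ -0.00018402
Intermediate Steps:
s = -4/3 (s = 6*(⅙) + 7*(-⅓) = 1 - 7/3 = -4/3 ≈ -1.3333)
z(X) = 9 - X (z(X) = 2 + (7 - X) = 9 - X)
a(C) = -515/124 - 75/(2*C) (a(C) = -2 + (-150/C - 89/(9 - 1*(-4/3)))/4 = -2 + (-150/C - 89/(9 + 4/3))/4 = -2 + (-150/C - 89/31/3)/4 = -2 + (-150/C - 89*3/31)/4 = -2 + (-150/C - 267/31)/4 = -2 + (-267/31 - 150/C)/4 = -2 + (-267/124 - 75/(2*C)) = -515/124 - 75/(2*C))
a(0*(-3) + 4)/73513 = (5*(-930 - 103*(0*(-3) + 4))/(124*(0*(-3) + 4)))/73513 = (5*(-930 - 103*(0 + 4))/(124*(0 + 4)))*(1/73513) = ((5/124)*(-930 - 103*4)/4)*(1/73513) = ((5/124)*(¼)*(-930 - 412))*(1/73513) = ((5/124)*(¼)*(-1342))*(1/73513) = -3355/248*1/73513 = -305/1657384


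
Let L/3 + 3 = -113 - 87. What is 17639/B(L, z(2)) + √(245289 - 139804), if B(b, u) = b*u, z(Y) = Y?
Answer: -17639/1218 + 17*√365 ≈ 310.30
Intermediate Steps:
L = -609 (L = -9 + 3*(-113 - 87) = -9 + 3*(-200) = -9 - 600 = -609)
17639/B(L, z(2)) + √(245289 - 139804) = 17639/((-609*2)) + √(245289 - 139804) = 17639/(-1218) + √105485 = 17639*(-1/1218) + 17*√365 = -17639/1218 + 17*√365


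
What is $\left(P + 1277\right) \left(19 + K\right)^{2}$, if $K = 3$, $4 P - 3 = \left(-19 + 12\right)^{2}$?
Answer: $624360$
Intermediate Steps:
$P = 13$ ($P = \frac{3}{4} + \frac{\left(-19 + 12\right)^{2}}{4} = \frac{3}{4} + \frac{\left(-7\right)^{2}}{4} = \frac{3}{4} + \frac{1}{4} \cdot 49 = \frac{3}{4} + \frac{49}{4} = 13$)
$\left(P + 1277\right) \left(19 + K\right)^{2} = \left(13 + 1277\right) \left(19 + 3\right)^{2} = 1290 \cdot 22^{2} = 1290 \cdot 484 = 624360$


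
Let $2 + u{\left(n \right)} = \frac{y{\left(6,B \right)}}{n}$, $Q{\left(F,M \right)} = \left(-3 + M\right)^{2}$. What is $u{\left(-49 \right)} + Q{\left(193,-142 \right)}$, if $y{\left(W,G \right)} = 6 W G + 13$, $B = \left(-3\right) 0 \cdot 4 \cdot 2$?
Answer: $\frac{1030114}{49} \approx 21023.0$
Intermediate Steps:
$B = 0$ ($B = 0 \cdot 8 = 0$)
$y{\left(W,G \right)} = 13 + 6 G W$ ($y{\left(W,G \right)} = 6 G W + 13 = 13 + 6 G W$)
$u{\left(n \right)} = -2 + \frac{13}{n}$ ($u{\left(n \right)} = -2 + \frac{13 + 6 \cdot 0 \cdot 6}{n} = -2 + \frac{13 + 0}{n} = -2 + \frac{13}{n}$)
$u{\left(-49 \right)} + Q{\left(193,-142 \right)} = \left(-2 + \frac{13}{-49}\right) + \left(-3 - 142\right)^{2} = \left(-2 + 13 \left(- \frac{1}{49}\right)\right) + \left(-145\right)^{2} = \left(-2 - \frac{13}{49}\right) + 21025 = - \frac{111}{49} + 21025 = \frac{1030114}{49}$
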